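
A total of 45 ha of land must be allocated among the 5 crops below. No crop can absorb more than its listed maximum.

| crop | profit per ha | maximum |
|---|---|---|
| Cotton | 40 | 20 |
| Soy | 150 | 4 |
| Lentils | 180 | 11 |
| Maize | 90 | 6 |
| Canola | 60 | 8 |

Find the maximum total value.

4240

Rank by profit per ha: Lentils 180 > Soy 150 > Maize 90 > Canola 60 > Cotton 40.
Give Lentils 11 to hit its cap of 11 ; 34 left.
Soy: +4 to 4 (cap) ; 30 left.
Give Maize 6 to hit its cap of 6 ; 24 left.
Give Canola 8 to hit its cap of 8 ; 16 left.
Only 16 left; Cotton takes them to reach 16.
Total = 40×16 + 150×4 + 180×11 + 90×6 + 60×8 = 4240.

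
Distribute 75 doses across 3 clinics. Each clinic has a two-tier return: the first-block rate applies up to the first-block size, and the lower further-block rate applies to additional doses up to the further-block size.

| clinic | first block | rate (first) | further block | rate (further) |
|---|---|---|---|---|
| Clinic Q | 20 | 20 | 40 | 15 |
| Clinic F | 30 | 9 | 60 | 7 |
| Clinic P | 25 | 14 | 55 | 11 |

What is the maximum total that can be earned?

1210

Treat each block as its own option and order by rate: Clinic Q/T1 20 > Clinic Q/T2 15 > Clinic P/T1 14 > Clinic P/T2 11 > Clinic F/T1 9 > Clinic F/T2 7.
Clinic Q/T1 (20): +20 → 55 left.
Clinic Q T2 at 15: fill all 40 → 15 left.
15 remain; put them into Clinic P T1 at 14.
Total = 20×20 + 15×40 + 14×15 = 1210.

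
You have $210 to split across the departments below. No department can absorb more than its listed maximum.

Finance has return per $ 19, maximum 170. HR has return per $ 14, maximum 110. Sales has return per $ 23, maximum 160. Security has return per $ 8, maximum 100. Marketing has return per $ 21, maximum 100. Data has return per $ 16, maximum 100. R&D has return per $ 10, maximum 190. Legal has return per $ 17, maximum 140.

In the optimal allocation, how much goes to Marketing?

Highest return per $ first: Sales 23 > Marketing 21 > Finance 19 > Legal 17 > Data 16 > HR 14 > R&D 10 > Security 8.
Sales takes 160 to reach its cap of 160 — 50 left.
Only 50 left; Marketing takes them to reach 50.

50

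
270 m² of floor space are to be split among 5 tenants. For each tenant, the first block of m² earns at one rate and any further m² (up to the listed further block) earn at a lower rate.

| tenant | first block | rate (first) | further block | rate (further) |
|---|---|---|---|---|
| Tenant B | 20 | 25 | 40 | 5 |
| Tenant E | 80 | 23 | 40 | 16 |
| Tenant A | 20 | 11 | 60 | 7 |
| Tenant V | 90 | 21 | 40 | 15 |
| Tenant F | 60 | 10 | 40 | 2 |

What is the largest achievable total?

Treat each block as its own option and order by rate: Tenant B/T1 25 > Tenant E/T1 23 > Tenant V/T1 21 > Tenant E/T2 16 > Tenant V/T2 15 > Tenant A/T1 11 > Tenant F/T1 10 > Tenant A/T2 7 > Tenant B/T2 5 > Tenant F/T2 2.
Tenant B/T1 (25): +20 → 250 left.
Tenant E T1 at 23: fill all 80 → 170 left.
Fill Tenant V T1 block (90 at 21) → 80 left.
Tenant E T2 at 16: fill all 40 → 40 left.
Fill Tenant V T2 block (40 at 15) → 0 left.
Total = 25×20 + 23×80 + 21×90 + 16×40 + 15×40 = 5470.

5470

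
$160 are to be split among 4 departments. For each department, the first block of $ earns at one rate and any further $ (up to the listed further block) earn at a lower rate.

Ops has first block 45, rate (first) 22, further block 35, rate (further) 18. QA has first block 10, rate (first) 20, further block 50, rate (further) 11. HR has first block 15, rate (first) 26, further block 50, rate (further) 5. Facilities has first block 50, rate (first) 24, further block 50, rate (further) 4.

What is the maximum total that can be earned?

Order all 8 blocks by rate: HR/T1 26 > Facilities/T1 24 > Ops/T1 22 > QA/T1 20 > Ops/T2 18 > QA/T2 11 > HR/T2 5 > Facilities/T2 4.
HR/T1 (26): +15 ; 145 left.
Facilities T1 at 24: fill all 50 ; 95 left.
Ops T1 at 22: fill all 45 ; 50 left.
QA/T1 (20): +10 ; 40 left.
Fill Ops T2 block (35 at 18) ; 5 left.
5 remain; put them into QA T2 at 11.
Total = 26×15 + 24×50 + 22×45 + 20×10 + 18×35 + 11×5 = 3465.

3465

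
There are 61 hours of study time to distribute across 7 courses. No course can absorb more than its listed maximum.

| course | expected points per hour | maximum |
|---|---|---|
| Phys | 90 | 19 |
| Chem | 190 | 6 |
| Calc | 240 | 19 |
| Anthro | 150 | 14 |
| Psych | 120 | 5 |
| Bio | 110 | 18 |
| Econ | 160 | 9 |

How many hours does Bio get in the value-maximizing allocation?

8

Highest expected points per hour first: Calc 240 > Chem 190 > Econ 160 > Anthro 150 > Psych 120 > Bio 110 > Phys 90.
Give Calc 19 to hit its cap of 19 → 42 left.
Give Chem 6 to hit its cap of 6 → 36 left.
Econ: +9 to 9 (cap) → 27 left.
Anthro: +14 to 14 (cap) → 13 left.
Psych takes 5 to reach its cap of 5 → 8 left.
Bio has room for 18 but only 8 remain, so it gets 8.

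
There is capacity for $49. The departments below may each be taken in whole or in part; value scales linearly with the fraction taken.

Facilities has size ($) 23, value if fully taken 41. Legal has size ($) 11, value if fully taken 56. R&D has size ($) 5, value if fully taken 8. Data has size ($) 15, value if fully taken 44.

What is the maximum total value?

141

Best value per unit of size first: Legal 56/11≈5.09, Data 44/15≈2.93, Facilities 41/23≈1.78, R&D 8/5≈1.6.
All 11 $ of Legal fit (value 56) → 38 remain.
All 15 $ of Data fit (value 44) → 23 remain.
Take all of Facilities (23 $, value 41) → 0 $ left.
Total value = 141.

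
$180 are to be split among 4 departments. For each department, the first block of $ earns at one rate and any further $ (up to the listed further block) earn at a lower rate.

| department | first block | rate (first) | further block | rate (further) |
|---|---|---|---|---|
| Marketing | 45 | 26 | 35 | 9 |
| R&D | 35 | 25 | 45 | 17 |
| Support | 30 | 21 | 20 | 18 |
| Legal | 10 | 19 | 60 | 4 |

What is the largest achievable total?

3905

Order all 8 blocks by rate: Marketing/tier1 26 > R&D/tier1 25 > Support/tier1 21 > Legal/tier1 19 > Support/tier2 18 > R&D/tier2 17 > Marketing/tier2 9 > Legal/tier2 4.
Marketing tier1 at 26: fill all 45 ; 135 left.
R&D/tier1 (25): +35 ; 100 left.
Support tier1 at 21: fill all 30 ; 70 left.
Legal tier1 at 19: fill all 10 ; 60 left.
Support/tier2 (18): +20 ; 40 left.
40 remain; put them into R&D tier2 at 17.
Total = 26×45 + 25×35 + 21×30 + 19×10 + 18×20 + 17×40 = 3905.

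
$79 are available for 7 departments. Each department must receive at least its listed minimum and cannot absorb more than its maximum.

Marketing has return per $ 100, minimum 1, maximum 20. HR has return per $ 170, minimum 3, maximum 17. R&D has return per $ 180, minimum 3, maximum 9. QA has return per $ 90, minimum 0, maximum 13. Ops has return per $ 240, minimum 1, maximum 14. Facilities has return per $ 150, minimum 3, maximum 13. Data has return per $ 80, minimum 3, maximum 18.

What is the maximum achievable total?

Meeting every minimum uses 1+3+3+0+1+3+3 = 14 $, leaving 65.
Highest return per $ first: Ops 240 > R&D 180 > HR 170 > Facilities 150 > Marketing 100 > QA 90 > Data 80.
Ops takes 13 more to reach its cap of 14 → 52 left.
R&D takes 6 more to reach its cap of 9 → 46 left.
HR: +14 to 17 (cap) → 32 left.
Give Facilities 10 more to hit its cap of 13 → 22 left.
Marketing: +19 to 20 (cap) → 3 left.
QA has room for 13 more but only 3 remain, so it gets 3.
Total = 100×20 + 170×17 + 180×9 + 90×3 + 240×14 + 150×13 + 80×3 = 12330.

12330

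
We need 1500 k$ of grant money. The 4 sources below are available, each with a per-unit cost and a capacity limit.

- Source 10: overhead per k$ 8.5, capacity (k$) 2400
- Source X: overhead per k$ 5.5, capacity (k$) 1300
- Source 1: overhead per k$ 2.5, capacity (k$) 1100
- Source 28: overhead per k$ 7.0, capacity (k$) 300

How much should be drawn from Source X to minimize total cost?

400

Cheapest first:
Source 1 (2.5): use full 1100 → 400 k$ to go.
Source X (5.5): take the remaining 400 → done.
Source 28, Source 10: unused.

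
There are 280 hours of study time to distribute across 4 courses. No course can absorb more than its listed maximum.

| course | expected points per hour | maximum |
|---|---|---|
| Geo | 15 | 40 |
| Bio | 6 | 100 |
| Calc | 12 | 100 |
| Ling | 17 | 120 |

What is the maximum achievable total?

3960

Order the courses by expected points per hour: Ling 17 > Geo 15 > Calc 12 > Bio 6.
Ling takes 120 to reach its cap of 120 → 160 left.
Geo takes 40 to reach its cap of 40 → 120 left.
Calc takes 100 to reach its cap of 100 → 20 left.
Bio: +20 (room for 100) → 20. Pool exhausted.
Total = 15×40 + 6×20 + 12×100 + 17×120 = 3960.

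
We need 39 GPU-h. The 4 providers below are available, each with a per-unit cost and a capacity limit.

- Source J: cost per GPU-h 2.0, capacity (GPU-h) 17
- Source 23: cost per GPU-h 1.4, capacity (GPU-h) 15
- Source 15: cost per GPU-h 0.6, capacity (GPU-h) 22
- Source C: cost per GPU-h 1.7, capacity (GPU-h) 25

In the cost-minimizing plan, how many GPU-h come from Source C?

Use providers in increasing cost order.
Source 15 (0.6): use full 22 — 17 GPU-h to go.
Source 23 (1.4): use full 15 — 2 GPU-h to go.
Source C (1.7): take the remaining 2 — done.
Source J: unused.

2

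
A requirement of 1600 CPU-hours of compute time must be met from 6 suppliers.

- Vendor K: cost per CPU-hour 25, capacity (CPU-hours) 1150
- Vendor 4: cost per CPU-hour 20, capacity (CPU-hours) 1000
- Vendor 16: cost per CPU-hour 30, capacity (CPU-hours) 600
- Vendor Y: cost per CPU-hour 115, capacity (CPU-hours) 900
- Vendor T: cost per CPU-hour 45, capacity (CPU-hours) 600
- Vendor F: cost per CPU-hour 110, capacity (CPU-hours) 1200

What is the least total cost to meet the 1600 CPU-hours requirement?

Use suppliers in increasing cost order.
Vendor 4 at 20: take all 1000 CPU-hours — 600 still needed.
Take 600 from Vendor K at 25 to finish.
Vendor 16, Vendor T, Vendor F, Vendor Y: unused.
Cost = 1000×20 + 600×25 = 35000.

35000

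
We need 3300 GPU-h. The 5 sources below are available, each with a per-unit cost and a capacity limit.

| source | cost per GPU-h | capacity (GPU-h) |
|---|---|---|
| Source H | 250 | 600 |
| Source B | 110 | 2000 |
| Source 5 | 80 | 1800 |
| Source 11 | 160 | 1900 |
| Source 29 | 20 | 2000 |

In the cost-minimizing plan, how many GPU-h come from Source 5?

1300

Fill from the cheapest source first.
Source 29 (20): use full 2000 ; 1300 GPU-h to go.
Take 1300 from Source 5 at 80 to finish.
Source B, Source 11, Source H: unused.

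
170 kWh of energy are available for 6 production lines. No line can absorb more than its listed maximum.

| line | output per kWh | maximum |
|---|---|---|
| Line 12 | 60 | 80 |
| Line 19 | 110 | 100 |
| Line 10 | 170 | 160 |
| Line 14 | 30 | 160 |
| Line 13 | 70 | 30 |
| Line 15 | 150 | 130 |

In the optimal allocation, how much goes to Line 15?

Order the production lines by output per kWh: Line 10 170 > Line 15 150 > Line 19 110 > Line 13 70 > Line 12 60 > Line 14 30.
Line 10: +160 to 160 (cap) ; 10 left.
Line 15: +10 (room for 130) → 10. Pool exhausted.

10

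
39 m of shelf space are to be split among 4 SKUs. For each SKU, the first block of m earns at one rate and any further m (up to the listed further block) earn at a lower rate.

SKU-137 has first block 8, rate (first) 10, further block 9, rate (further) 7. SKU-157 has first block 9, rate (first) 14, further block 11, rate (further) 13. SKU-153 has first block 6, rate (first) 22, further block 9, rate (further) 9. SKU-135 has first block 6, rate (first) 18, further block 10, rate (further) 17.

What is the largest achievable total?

Rank every tier by rate: SKU-153/T1 22 > SKU-135/T1 18 > SKU-135/T2 17 > SKU-157/T1 14 > SKU-157/T2 13 > SKU-137/T1 10 > SKU-153/T2 9 > SKU-137/T2 7.
SKU-153/T1 (22): +6 → 33 left.
SKU-135/T1 (18): +6 → 27 left.
SKU-135/T2 (17): +10 → 17 left.
SKU-157/T1 (14): +9 → 8 left.
SKU-157 T2 at 13: only 8 left, fill 8.
Total = 22×6 + 18×6 + 17×10 + 14×9 + 13×8 = 640.

640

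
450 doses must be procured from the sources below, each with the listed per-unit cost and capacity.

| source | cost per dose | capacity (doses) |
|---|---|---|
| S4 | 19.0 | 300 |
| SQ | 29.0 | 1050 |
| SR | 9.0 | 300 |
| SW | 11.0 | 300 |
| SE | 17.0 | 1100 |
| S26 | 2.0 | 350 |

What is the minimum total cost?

1600

Use sources in increasing cost order.
Take 350 from S26 at 2.0 ; need 100 more.
Take 100 from SR at 9.0 to finish.
SW, SE, S4, SQ: unused.
Cost = 350×2.0 + 100×9.0 = 1600.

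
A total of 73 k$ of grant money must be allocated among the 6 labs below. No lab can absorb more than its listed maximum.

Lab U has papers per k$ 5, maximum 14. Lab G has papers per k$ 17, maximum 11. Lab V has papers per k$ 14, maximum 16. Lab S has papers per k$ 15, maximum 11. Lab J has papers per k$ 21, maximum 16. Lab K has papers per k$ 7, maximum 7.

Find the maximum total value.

Order the labs by papers per k$: Lab J 21 > Lab G 17 > Lab S 15 > Lab V 14 > Lab K 7 > Lab U 5.
Lab J: +16 to 16 (cap) ; 57 left.
Lab G: +11 to 11 (cap) ; 46 left.
Give Lab S 11 to hit its cap of 11 ; 35 left.
Give Lab V 16 to hit its cap of 16 ; 19 left.
Lab K: +7 to 7 (cap) ; 12 left.
Lab U has room for 14 but only 12 remain, so it gets 12.
Total = 5×12 + 17×11 + 14×16 + 15×11 + 21×16 + 7×7 = 1021.

1021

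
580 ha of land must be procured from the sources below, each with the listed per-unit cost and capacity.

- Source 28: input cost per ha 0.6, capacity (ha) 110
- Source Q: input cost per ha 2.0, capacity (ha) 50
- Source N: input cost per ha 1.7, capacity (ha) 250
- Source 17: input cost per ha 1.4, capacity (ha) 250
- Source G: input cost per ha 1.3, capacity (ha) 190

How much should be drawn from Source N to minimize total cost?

Use sources in increasing cost order.
Source 28 at 0.6: take all 110 ha — 470 still needed.
Source G (1.3): use full 190 — 280 ha to go.
Source 17 at 1.4: take all 250 ha — 30 still needed.
Source N at 1.7: take 30 of its 250 — requirement met.
Source Q: unused.

30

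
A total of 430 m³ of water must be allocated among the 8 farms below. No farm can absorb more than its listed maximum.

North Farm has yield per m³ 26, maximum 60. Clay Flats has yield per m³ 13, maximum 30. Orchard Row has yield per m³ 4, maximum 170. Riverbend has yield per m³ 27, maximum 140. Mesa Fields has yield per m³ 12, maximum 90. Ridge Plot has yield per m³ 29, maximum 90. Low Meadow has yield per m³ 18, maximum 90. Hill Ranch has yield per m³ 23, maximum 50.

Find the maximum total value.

Rank by yield per m³: Ridge Plot 29 > Riverbend 27 > North Farm 26 > Hill Ranch 23 > Low Meadow 18 > Clay Flats 13 > Mesa Fields 12 > Orchard Row 4.
Ridge Plot takes 90 to reach its cap of 90 → 340 left.
Riverbend takes 140 to reach its cap of 140 → 200 left.
North Farm takes 60 to reach its cap of 60 → 140 left.
Hill Ranch takes 50 to reach its cap of 50 → 90 left.
Give Low Meadow 90 to hit its cap of 90 → 0 left.
Total = 26×60 + 27×140 + 29×90 + 18×90 + 23×50 = 10720.

10720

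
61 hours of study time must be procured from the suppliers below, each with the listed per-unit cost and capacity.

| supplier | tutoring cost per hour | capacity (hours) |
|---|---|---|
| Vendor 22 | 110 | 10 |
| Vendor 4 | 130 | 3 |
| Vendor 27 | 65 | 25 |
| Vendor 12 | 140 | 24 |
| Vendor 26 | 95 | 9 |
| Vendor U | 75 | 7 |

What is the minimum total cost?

5475

Fill from the cheapest supplier first.
Vendor 27 at 65: take all 25 hours → 36 still needed.
Take 7 from Vendor U at 75 → need 29 more.
Vendor 26 at 95: take all 9 hours → 20 still needed.
Take 10 from Vendor 22 at 110 → need 10 more.
Take 3 from Vendor 4 at 130 → need 7 more.
Take 7 from Vendor 12 at 140 to finish.
Cost = 25×65 + 7×75 + 9×95 + 10×110 + 3×130 + 7×140 = 5475.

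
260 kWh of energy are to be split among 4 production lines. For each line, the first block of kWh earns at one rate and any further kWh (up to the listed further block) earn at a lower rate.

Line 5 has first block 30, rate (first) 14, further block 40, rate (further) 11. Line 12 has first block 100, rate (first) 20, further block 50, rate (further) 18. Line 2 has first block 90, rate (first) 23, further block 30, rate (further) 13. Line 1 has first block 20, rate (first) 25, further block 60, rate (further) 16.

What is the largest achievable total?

5470

Rank every tier by rate: Line 1/tier1 25 > Line 2/tier1 23 > Line 12/tier1 20 > Line 12/tier2 18 > Line 1/tier2 16 > Line 5/tier1 14 > Line 2/tier2 13 > Line 5/tier2 11.
Fill Line 1 tier1 block (20 at 25) — 240 left.
Line 2 tier1 at 23: fill all 90 — 150 left.
Line 12/tier1 (20): +100 — 50 left.
Fill Line 12 tier2 block (50 at 18) — 0 left.
Total = 25×20 + 23×90 + 20×100 + 18×50 = 5470.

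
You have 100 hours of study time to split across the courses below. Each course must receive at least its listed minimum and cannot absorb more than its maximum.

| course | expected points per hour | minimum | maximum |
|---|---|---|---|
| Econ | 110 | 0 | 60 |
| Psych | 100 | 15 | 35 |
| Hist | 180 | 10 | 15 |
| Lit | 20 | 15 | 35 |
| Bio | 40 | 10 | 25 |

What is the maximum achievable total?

9850

Meeting every minimum uses 0+15+10+15+10 = 50 hours, leaving 50.
Highest expected points per hour first: Hist 180 > Econ 110 > Psych 100 > Bio 40 > Lit 20.
Give Hist 5 more to hit its cap of 15 — 45 left.
Econ has room for 60 more but only 45 remain, so it gets 45.
Total = 110×45 + 100×15 + 180×15 + 20×15 + 40×10 = 9850.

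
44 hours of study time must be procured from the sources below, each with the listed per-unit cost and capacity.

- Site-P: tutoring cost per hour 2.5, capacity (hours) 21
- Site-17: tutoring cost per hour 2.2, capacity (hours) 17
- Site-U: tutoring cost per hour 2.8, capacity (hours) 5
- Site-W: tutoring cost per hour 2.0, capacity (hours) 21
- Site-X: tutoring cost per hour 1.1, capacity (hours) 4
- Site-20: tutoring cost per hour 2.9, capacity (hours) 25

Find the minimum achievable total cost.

88.8

Use sources in increasing cost order.
Site-X at 1.1: take all 4 hours ; 40 still needed.
Site-W at 2.0: take all 21 hours ; 19 still needed.
Site-17 (2.2): use full 17 ; 2 hours to go.
Take 2 from Site-P at 2.5 to finish.
Site-U, Site-20: unused.
Cost = 4×1.1 + 21×2.0 + 17×2.2 + 2×2.5 = 88.8.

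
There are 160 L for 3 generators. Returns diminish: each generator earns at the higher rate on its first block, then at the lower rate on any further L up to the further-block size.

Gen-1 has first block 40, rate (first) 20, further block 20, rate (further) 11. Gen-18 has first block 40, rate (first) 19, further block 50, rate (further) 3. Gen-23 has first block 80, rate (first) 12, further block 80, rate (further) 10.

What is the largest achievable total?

2520

Rank every tier by rate: Gen-1/T1 20 > Gen-18/T1 19 > Gen-23/T1 12 > Gen-1/T2 11 > Gen-23/T2 10 > Gen-18/T2 3.
Fill Gen-1 T1 block (40 at 20) ; 120 left.
Gen-18/T1 (19): +40 ; 80 left.
Gen-23/T1 (12): +80 ; 0 left.
Total = 20×40 + 19×40 + 12×80 = 2520.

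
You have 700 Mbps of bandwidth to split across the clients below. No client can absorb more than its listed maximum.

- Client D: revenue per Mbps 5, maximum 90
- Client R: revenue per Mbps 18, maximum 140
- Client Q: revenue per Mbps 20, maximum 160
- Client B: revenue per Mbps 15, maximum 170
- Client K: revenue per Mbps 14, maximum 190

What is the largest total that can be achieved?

Rank by revenue per Mbps: Client Q 20 > Client R 18 > Client B 15 > Client K 14 > Client D 5.
Client Q: +160 to 160 (cap) ; 540 left.
Client R: +140 to 140 (cap) ; 400 left.
Client B: +170 to 170 (cap) ; 230 left.
Give Client K 190 to hit its cap of 190 ; 40 left.
Client D has room for 90 but only 40 remain, so it gets 40.
Total = 5×40 + 18×140 + 20×160 + 15×170 + 14×190 = 11130.

11130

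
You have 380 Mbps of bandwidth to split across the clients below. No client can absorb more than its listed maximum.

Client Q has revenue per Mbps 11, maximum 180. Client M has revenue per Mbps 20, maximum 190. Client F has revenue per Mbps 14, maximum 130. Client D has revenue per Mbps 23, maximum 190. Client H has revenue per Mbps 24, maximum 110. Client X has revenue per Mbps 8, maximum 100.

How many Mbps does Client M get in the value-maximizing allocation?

80

Rank by revenue per Mbps: Client H 24 > Client D 23 > Client M 20 > Client F 14 > Client Q 11 > Client X 8.
Client H: +110 to 110 (cap) ; 270 left.
Client D takes 190 to reach its cap of 190 ; 80 left.
Only 80 left; Client M takes them to reach 80.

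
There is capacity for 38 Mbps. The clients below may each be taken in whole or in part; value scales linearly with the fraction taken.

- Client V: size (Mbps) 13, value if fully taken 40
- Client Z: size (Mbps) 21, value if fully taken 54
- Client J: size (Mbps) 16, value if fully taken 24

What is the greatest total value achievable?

Best value per unit of size first: Client V 40/13≈3.08, Client Z 54/21≈2.57, Client J 24/16≈1.5.
Client V: take in full, 13 Mbps for value 40 — 25 left.
Client Z: take in full, 21 Mbps for value 54 — 4 left.
Fill the last 4 Mbps with part of Client J: 4/16 of it earns 6.
Total value = 100.

100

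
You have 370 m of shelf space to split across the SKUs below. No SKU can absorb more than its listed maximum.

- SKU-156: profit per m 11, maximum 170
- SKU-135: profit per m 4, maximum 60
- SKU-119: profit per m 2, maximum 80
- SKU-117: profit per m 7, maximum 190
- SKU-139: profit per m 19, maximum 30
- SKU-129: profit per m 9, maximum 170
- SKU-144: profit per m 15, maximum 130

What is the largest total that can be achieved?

4750

Rank by profit per m: SKU-139 19 > SKU-144 15 > SKU-156 11 > SKU-129 9 > SKU-117 7 > SKU-135 4 > SKU-119 2.
SKU-139: +30 to 30 (cap) ; 340 left.
SKU-144: +130 to 130 (cap) ; 210 left.
SKU-156 takes 170 to reach its cap of 170 ; 40 left.
SKU-129 has room for 170 but only 40 remain, so it gets 40.
Total = 11×170 + 19×30 + 9×40 + 15×130 = 4750.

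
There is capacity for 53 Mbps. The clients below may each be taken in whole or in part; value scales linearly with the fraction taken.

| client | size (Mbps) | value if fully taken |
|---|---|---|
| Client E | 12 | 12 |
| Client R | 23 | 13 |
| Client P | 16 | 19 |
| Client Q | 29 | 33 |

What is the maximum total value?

Sort by value density: Client P 19/16≈1.19, Client Q 33/29≈1.14, Client E 12/12≈1, Client R 13/23≈0.565.
All 16 Mbps of Client P fit (value 19) ; 37 remain.
All 29 Mbps of Client Q fit (value 33) ; 8 remain.
Only 8 Mbps remain; take 8/12 of Client E for value 12×8/12 = 8.
Total value = 60.

60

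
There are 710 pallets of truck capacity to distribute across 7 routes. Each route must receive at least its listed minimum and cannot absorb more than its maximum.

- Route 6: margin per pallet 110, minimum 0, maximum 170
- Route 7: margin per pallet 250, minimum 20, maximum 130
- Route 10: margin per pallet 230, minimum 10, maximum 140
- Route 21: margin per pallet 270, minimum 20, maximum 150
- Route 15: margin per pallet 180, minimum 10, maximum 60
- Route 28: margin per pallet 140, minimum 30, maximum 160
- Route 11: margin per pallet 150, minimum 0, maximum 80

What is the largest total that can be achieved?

Meeting every minimum uses 0+20+10+20+10+30+0 = 90 pallets, leaving 620.
Highest margin per pallet first: Route 21 270 > Route 7 250 > Route 10 230 > Route 15 180 > Route 11 150 > Route 28 140 > Route 6 110.
Route 21 takes 130 more to reach its cap of 150 → 490 left.
Give Route 7 110 more to hit its cap of 130 → 380 left.
Give Route 10 130 more to hit its cap of 140 → 250 left.
Route 15: +50 to 60 (cap) → 200 left.
Route 11: +80 to 80 (cap) → 120 left.
Route 28 has room for 130 more but only 120 remain, so it gets 150.
Total = 250×130 + 230×140 + 270×150 + 180×60 + 140×150 + 150×80 = 149000.

149000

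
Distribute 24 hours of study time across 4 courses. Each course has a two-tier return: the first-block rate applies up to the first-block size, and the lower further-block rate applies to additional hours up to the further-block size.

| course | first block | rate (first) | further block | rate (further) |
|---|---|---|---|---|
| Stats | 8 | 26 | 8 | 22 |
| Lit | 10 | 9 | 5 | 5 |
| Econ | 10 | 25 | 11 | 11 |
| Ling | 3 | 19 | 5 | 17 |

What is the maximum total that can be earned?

590

Rank every tier by rate: Stats/T1 26 > Econ/T1 25 > Stats/T2 22 > Ling/T1 19 > Ling/T2 17 > Econ/T2 11 > Lit/T1 9 > Lit/T2 5.
Stats/T1 (26): +8 → 16 left.
Econ T1 at 25: fill all 10 → 6 left.
Stats T2 at 22: only 6 left, fill 6.
Total = 26×8 + 25×10 + 22×6 = 590.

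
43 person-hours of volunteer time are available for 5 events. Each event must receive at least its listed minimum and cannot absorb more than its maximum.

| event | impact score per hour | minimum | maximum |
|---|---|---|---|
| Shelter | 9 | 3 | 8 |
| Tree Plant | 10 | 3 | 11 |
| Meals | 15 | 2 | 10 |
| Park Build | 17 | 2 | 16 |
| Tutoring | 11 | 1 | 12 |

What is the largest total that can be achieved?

600

Meeting every minimum uses 3+3+2+2+1 = 11 person-hours, leaving 32.
Rank by impact score per hour: Park Build 17 > Meals 15 > Tutoring 11 > Tree Plant 10 > Shelter 9.
Park Build: +14 to 16 (cap) ; 18 left.
Meals: +8 to 10 (cap) ; 10 left.
Tutoring: +10 (room for 11) → 11. Pool exhausted.
Total = 9×3 + 10×3 + 15×10 + 17×16 + 11×11 = 600.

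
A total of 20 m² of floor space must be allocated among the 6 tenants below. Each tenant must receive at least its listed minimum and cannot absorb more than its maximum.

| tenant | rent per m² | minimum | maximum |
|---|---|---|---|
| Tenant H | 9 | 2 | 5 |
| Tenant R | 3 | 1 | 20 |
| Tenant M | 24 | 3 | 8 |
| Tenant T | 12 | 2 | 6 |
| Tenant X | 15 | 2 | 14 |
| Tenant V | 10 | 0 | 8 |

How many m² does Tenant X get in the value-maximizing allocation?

Meeting every minimum uses 2+1+3+2+2+0 = 10 m², leaving 10.
Rank by rent per m²: Tenant M 24 > Tenant X 15 > Tenant T 12 > Tenant V 10 > Tenant H 9 > Tenant R 3.
Tenant M: +5 to 8 (cap) → 5 left.
Tenant X has room for 12 more but only 5 remain, so it gets 7.

7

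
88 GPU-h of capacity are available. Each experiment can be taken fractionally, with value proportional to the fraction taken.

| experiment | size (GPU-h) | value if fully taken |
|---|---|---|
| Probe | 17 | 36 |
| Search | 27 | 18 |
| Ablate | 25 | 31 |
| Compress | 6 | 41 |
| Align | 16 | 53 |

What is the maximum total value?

177

Sort by value density: Compress 41/6≈6.83, Align 53/16≈3.31, Probe 36/17≈2.12, Ablate 31/25≈1.24, Search 18/27≈0.667.
All 6 GPU-h of Compress fit (value 41) — 82 remain.
All 16 GPU-h of Align fit (value 53) — 66 remain.
Probe: take in full, 17 GPU-h for value 36 — 49 left.
Take all of Ablate (25 GPU-h, value 31) — 24 GPU-h left.
Only 24 GPU-h remain; take 24/27 of Search for value 18×24/27 = 16.
Total value = 177.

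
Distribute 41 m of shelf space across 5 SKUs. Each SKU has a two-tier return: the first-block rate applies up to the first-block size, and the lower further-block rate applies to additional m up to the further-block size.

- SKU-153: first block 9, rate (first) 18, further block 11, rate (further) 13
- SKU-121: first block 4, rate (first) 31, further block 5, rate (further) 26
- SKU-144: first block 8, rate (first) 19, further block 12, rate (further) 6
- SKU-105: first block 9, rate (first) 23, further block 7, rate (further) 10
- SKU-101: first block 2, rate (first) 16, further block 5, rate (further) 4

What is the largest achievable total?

Order all 10 blocks by rate: SKU-121/tier1 31 > SKU-121/tier2 26 > SKU-105/tier1 23 > SKU-144/tier1 19 > SKU-153/tier1 18 > SKU-101/tier1 16 > SKU-153/tier2 13 > SKU-105/tier2 10 > SKU-144/tier2 6 > SKU-101/tier2 4.
SKU-121 tier1 at 31: fill all 4 ; 37 left.
Fill SKU-121 tier2 block (5 at 26) ; 32 left.
Fill SKU-105 tier1 block (9 at 23) ; 23 left.
SKU-144 tier1 at 19: fill all 8 ; 15 left.
Fill SKU-153 tier1 block (9 at 18) ; 6 left.
Fill SKU-101 tier1 block (2 at 16) ; 4 left.
SKU-153/tier2: +4 of 11 at 13; pool empty.
Total = 31×4 + 26×5 + 23×9 + 19×8 + 18×9 + 16×2 + 13×4 = 859.

859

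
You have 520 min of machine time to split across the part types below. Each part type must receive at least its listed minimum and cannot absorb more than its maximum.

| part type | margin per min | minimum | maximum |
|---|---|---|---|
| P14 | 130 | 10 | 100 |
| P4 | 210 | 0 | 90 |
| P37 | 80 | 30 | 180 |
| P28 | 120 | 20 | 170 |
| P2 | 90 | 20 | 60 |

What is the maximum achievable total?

Meeting every minimum uses 10+0+30+20+20 = 80 min, leaving 440.
Order the part types by margin per min: P4 210 > P14 130 > P28 120 > P2 90 > P37 80.
P4: +90 to 90 (cap) ; 350 left.
P14: +90 to 100 (cap) ; 260 left.
P28 takes 150 more to reach its cap of 170 ; 110 left.
P2: +40 to 60 (cap) ; 70 left.
Only 70 left; P37 takes them to reach 100.
Total = 130×100 + 210×90 + 80×100 + 120×170 + 90×60 = 65700.

65700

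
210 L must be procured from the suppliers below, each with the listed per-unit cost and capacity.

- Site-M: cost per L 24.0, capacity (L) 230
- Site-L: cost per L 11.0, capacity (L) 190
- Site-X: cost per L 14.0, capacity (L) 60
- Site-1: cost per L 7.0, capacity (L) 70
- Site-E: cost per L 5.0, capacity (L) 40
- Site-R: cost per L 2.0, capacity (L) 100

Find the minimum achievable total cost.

890

Use suppliers in increasing cost order.
Site-R at 2.0: take all 100 L → 110 still needed.
Site-E (5.0): use full 40 → 70 L to go.
Take 70 from Site-1 at 7.0 → need 0 more.
Site-L, Site-X, Site-M: unused.
Cost = 100×2.0 + 40×5.0 + 70×7.0 = 890.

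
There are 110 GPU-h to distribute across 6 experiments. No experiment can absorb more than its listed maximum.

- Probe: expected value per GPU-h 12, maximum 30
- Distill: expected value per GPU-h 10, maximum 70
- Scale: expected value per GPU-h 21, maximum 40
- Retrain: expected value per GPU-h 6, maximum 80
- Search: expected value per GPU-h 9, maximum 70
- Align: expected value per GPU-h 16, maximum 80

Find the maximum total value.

1960

Highest expected value per GPU-h first: Scale 21 > Align 16 > Probe 12 > Distill 10 > Search 9 > Retrain 6.
Scale takes 40 to reach its cap of 40 — 70 left.
Only 70 left; Align takes them to reach 70.
Total = 21×40 + 16×70 = 1960.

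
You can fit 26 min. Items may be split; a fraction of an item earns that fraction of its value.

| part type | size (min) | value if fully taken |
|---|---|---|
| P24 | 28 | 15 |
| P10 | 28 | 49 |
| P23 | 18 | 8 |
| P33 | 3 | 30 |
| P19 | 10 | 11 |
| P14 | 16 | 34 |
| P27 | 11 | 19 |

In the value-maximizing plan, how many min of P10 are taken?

7

Best value per unit of size first: P33 30/3≈10, P14 34/16≈2.12, P10 49/28≈1.75, P27 19/11≈1.73, P19 11/10≈1.1, P24 15/28≈0.536, P23 8/18≈0.444.
Take all of P33 (3 min, value 30) ; 23 min left.
All 16 min of P14 fit (value 34) ; 7 remain.
Only 7 min remain; take 7/28 of P10 for value 49×7/28 = 12.25.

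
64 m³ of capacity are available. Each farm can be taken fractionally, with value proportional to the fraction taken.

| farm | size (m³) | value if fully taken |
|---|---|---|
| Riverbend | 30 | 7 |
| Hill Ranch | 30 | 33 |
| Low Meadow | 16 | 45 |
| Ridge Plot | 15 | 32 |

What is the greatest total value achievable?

110.7

Rank by value-to-size ratio: Low Meadow 45/16≈2.81, Ridge Plot 32/15≈2.13, Hill Ranch 33/30≈1.1, Riverbend 7/30≈0.233.
Take all of Low Meadow (16 m³, value 45) ; 48 m³ left.
Ridge Plot: take in full, 15 m³ for value 32 ; 33 left.
All 30 m³ of Hill Ranch fit (value 33) ; 3 remain.
Only 3 m³ remain; take 3/30 of Riverbend for value 7×3/30 = 0.7.
Total value = 110.7.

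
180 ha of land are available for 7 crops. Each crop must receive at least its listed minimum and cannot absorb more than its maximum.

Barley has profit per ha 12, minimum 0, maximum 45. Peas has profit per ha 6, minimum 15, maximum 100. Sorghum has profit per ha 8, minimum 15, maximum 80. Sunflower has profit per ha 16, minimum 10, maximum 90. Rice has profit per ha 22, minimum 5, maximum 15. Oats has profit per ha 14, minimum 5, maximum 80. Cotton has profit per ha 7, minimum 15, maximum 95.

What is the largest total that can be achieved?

Meeting every minimum uses 0+15+15+10+5+5+15 = 65 ha, leaving 115.
Highest profit per ha first: Rice 22 > Sunflower 16 > Oats 14 > Barley 12 > Sorghum 8 > Cotton 7 > Peas 6.
Give Rice 10 more to hit its cap of 15 ; 105 left.
Give Sunflower 80 more to hit its cap of 90 ; 25 left.
Oats: +25 (room for 75) → 30. Pool exhausted.
Total = 6×15 + 8×15 + 16×90 + 22×15 + 14×30 + 7×15 = 2505.

2505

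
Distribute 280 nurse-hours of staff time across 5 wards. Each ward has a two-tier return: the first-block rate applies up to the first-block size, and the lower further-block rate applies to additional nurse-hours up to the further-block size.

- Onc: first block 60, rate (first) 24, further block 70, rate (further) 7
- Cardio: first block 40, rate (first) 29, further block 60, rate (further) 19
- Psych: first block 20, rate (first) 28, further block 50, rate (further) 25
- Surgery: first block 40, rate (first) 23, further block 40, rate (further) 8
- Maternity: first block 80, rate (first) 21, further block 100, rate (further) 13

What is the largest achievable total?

6800

Treat each block as its own option and order by rate: Cardio/first 29 > Psych/first 28 > Psych/second 25 > Onc/first 24 > Surgery/first 23 > Maternity/first 21 > Cardio/second 19 > Maternity/second 13 > Surgery/second 8 > Onc/second 7.
Fill Cardio first block (40 at 29) → 240 left.
Psych first at 28: fill all 20 → 220 left.
Psych/second (25): +50 → 170 left.
Fill Onc first block (60 at 24) → 110 left.
Surgery/first (23): +40 → 70 left.
Maternity/first: +70 of 80 at 21; pool empty.
Total = 29×40 + 28×20 + 25×50 + 24×60 + 23×40 + 21×70 = 6800.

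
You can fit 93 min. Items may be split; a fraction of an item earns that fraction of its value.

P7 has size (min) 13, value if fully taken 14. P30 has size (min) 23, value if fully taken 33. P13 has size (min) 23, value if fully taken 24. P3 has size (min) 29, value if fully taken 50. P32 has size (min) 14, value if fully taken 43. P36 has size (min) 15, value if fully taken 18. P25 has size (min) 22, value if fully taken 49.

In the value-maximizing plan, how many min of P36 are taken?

Rank by value-to-size ratio: P32 43/14≈3.07, P25 49/22≈2.23, P3 50/29≈1.72, P30 33/23≈1.43, P36 18/15≈1.2, P7 14/13≈1.08, P13 24/23≈1.04.
P32: take in full, 14 min for value 43 ; 79 left.
P25: take in full, 22 min for value 49 ; 57 left.
Take all of P3 (29 min, value 50) ; 28 min left.
All 23 min of P30 fit (value 33) ; 5 remain.
Only 5 min remain; take 5/15 of P36 for value 18×5/15 = 6.

5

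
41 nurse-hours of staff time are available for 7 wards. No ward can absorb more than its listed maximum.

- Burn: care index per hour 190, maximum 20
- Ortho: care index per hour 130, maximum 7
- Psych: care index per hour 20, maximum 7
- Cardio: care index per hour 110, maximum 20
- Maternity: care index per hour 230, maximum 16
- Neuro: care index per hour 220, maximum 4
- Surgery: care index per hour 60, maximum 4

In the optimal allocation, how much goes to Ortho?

Order the wards by care index per hour: Maternity 230 > Neuro 220 > Burn 190 > Ortho 130 > Cardio 110 > Surgery 60 > Psych 20.
Give Maternity 16 to hit its cap of 16 — 25 left.
Give Neuro 4 to hit its cap of 4 — 21 left.
Give Burn 20 to hit its cap of 20 — 1 left.
Ortho has room for 7 but only 1 remain, so it gets 1.

1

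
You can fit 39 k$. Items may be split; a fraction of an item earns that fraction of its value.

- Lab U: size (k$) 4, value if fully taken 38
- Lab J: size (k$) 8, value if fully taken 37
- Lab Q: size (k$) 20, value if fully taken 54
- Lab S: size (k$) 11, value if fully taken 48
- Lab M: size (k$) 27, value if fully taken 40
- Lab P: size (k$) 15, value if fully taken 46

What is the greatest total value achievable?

171.7

Sort by value density: Lab U 38/4≈9.5, Lab J 37/8≈4.62, Lab S 48/11≈4.36, Lab P 46/15≈3.07, Lab Q 54/20≈2.7, Lab M 40/27≈1.48.
Take all of Lab U (4 k$, value 38) — 35 k$ left.
Take all of Lab J (8 k$, value 37) — 27 k$ left.
Lab S: take in full, 11 k$ for value 48 — 16 left.
All 15 k$ of Lab P fit (value 46) — 1 remain.
1 k$ left: a 1/20 share of Lab Q gives 54×1/20 = 2.7.
Total value = 171.7.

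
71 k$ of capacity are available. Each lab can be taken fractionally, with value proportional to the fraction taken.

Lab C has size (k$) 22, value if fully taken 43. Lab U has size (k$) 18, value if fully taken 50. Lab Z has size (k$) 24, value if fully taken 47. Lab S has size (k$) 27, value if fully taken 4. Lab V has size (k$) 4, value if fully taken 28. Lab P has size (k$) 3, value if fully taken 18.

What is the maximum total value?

186

Best value per unit of size first: Lab V 28/4≈7, Lab P 18/3≈6, Lab U 50/18≈2.78, Lab Z 47/24≈1.96, Lab C 43/22≈1.95, Lab S 4/27≈0.148.
Take all of Lab V (4 k$, value 28) — 67 k$ left.
All 3 k$ of Lab P fit (value 18) — 64 remain.
All 18 k$ of Lab U fit (value 50) — 46 remain.
Lab Z: take in full, 24 k$ for value 47 — 22 left.
Lab C: take in full, 22 k$ for value 43 — 0 left.
Total value = 186.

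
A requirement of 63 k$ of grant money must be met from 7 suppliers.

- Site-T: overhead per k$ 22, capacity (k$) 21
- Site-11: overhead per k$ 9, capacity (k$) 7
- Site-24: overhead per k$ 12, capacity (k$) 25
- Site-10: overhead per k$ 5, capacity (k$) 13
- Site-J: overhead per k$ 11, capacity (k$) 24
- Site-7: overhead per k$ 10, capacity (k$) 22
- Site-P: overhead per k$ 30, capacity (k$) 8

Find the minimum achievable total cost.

Cheapest first:
Take 13 from Site-10 at 5 ; need 50 more.
Take 7 from Site-11 at 9 ; need 43 more.
Site-7 (10): use full 22 ; 21 k$ to go.
Take 21 from Site-J at 11 to finish.
Site-24, Site-T, Site-P: unused.
Cost = 13×5 + 7×9 + 22×10 + 21×11 = 579.

579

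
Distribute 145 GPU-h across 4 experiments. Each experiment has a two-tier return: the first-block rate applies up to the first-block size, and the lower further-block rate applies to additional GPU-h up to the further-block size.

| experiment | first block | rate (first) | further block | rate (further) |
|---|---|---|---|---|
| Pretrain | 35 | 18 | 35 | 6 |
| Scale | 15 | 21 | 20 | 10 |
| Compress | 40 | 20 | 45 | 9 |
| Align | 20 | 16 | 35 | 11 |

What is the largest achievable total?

Order all 8 blocks by rate: Scale/tier1 21 > Compress/tier1 20 > Pretrain/tier1 18 > Align/tier1 16 > Align/tier2 11 > Scale/tier2 10 > Compress/tier2 9 > Pretrain/tier2 6.
Scale tier1 at 21: fill all 15 — 130 left.
Fill Compress tier1 block (40 at 20) — 90 left.
Pretrain/tier1 (18): +35 — 55 left.
Fill Align tier1 block (20 at 16) — 35 left.
Align tier2 at 11: fill all 35 — 0 left.
Total = 21×15 + 20×40 + 18×35 + 16×20 + 11×35 = 2450.

2450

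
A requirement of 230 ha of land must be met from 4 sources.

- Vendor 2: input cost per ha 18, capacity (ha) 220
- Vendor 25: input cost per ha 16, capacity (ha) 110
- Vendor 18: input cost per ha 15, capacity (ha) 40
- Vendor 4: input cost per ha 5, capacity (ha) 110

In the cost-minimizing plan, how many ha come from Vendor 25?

Fill from the cheapest source first.
Take 110 from Vendor 4 at 5 ; need 120 more.
Vendor 18 at 15: take all 40 ha ; 80 still needed.
Vendor 25 (16): take the remaining 80 ; done.
Vendor 2: unused.

80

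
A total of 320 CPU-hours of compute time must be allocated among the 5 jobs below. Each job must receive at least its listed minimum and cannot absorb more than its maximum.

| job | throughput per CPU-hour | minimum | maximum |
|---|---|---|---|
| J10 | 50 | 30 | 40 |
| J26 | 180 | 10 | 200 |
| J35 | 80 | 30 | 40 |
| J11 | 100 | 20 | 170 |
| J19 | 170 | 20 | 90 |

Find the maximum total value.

48700

Meeting every minimum uses 30+10+30+20+20 = 110 CPU-hours, leaving 210.
Highest throughput per CPU-hour first: J26 180 > J19 170 > J11 100 > J35 80 > J10 50.
J26 takes 190 more to reach its cap of 200 ; 20 left.
J19 has room for 70 more but only 20 remain, so it gets 40.
Total = 50×30 + 180×200 + 80×30 + 100×20 + 170×40 = 48700.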